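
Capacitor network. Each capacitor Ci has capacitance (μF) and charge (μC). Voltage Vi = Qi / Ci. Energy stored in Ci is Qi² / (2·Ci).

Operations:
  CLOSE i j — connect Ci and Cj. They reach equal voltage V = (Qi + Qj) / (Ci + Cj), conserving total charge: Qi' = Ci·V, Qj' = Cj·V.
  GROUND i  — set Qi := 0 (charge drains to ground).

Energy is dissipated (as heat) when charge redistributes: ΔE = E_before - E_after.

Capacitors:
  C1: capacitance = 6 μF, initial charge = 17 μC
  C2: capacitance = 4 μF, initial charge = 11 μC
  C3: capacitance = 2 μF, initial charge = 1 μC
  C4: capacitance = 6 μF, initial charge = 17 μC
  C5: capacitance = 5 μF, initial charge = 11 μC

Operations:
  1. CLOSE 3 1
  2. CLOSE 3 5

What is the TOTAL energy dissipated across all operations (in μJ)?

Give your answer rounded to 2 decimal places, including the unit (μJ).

Initial: C1(6μF, Q=17μC, V=2.83V), C2(4μF, Q=11μC, V=2.75V), C3(2μF, Q=1μC, V=0.50V), C4(6μF, Q=17μC, V=2.83V), C5(5μF, Q=11μC, V=2.20V)
Op 1: CLOSE 3-1: Q_total=18.00, C_total=8.00, V=2.25; Q3=4.50, Q1=13.50; dissipated=4.083
Op 2: CLOSE 3-5: Q_total=15.50, C_total=7.00, V=2.21; Q3=4.43, Q5=11.07; dissipated=0.002
Total dissipated: 4.085 μJ

Answer: 4.09 μJ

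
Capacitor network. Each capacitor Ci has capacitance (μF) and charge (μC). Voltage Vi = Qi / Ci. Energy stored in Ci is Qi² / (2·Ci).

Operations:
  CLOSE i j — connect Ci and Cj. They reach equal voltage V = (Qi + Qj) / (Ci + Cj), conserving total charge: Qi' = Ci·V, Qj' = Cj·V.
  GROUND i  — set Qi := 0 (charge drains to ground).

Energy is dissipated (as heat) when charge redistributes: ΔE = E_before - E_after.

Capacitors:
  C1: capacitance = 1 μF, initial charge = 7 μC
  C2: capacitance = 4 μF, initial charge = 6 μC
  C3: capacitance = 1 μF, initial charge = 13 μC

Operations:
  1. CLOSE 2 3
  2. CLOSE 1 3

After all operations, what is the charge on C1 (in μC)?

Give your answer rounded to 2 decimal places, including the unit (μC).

Answer: 5.40 μC

Derivation:
Initial: C1(1μF, Q=7μC, V=7.00V), C2(4μF, Q=6μC, V=1.50V), C3(1μF, Q=13μC, V=13.00V)
Op 1: CLOSE 2-3: Q_total=19.00, C_total=5.00, V=3.80; Q2=15.20, Q3=3.80; dissipated=52.900
Op 2: CLOSE 1-3: Q_total=10.80, C_total=2.00, V=5.40; Q1=5.40, Q3=5.40; dissipated=2.560
Final charges: Q1=5.40, Q2=15.20, Q3=5.40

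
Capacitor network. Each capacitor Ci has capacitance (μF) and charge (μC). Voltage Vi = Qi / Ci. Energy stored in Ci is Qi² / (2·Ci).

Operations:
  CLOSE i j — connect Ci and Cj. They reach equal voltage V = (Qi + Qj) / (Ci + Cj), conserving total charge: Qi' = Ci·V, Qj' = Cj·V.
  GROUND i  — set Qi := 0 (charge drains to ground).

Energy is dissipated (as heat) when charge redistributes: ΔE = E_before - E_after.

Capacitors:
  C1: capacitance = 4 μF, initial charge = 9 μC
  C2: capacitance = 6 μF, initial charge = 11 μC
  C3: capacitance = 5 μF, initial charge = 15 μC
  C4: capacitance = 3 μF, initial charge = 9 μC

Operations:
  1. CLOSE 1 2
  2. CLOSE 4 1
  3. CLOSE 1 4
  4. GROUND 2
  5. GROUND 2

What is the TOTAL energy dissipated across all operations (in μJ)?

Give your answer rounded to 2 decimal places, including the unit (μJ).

Answer: 13.07 μJ

Derivation:
Initial: C1(4μF, Q=9μC, V=2.25V), C2(6μF, Q=11μC, V=1.83V), C3(5μF, Q=15μC, V=3.00V), C4(3μF, Q=9μC, V=3.00V)
Op 1: CLOSE 1-2: Q_total=20.00, C_total=10.00, V=2.00; Q1=8.00, Q2=12.00; dissipated=0.208
Op 2: CLOSE 4-1: Q_total=17.00, C_total=7.00, V=2.43; Q4=7.29, Q1=9.71; dissipated=0.857
Op 3: CLOSE 1-4: Q_total=17.00, C_total=7.00, V=2.43; Q1=9.71, Q4=7.29; dissipated=0.000
Op 4: GROUND 2: Q2=0; energy lost=12.000
Op 5: GROUND 2: Q2=0; energy lost=0.000
Total dissipated: 13.065 μJ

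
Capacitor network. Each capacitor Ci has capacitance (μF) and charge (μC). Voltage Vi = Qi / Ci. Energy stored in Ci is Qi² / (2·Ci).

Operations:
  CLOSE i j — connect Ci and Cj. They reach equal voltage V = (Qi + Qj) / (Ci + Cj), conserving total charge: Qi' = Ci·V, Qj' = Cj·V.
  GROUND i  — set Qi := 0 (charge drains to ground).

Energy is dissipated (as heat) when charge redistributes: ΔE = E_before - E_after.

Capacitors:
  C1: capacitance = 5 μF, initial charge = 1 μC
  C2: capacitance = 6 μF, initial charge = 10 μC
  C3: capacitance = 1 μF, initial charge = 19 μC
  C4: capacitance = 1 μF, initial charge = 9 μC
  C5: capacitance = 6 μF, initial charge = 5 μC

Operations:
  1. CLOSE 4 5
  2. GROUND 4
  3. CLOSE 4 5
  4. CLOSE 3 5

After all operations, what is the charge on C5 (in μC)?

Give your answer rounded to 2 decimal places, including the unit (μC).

Answer: 25.10 μC

Derivation:
Initial: C1(5μF, Q=1μC, V=0.20V), C2(6μF, Q=10μC, V=1.67V), C3(1μF, Q=19μC, V=19.00V), C4(1μF, Q=9μC, V=9.00V), C5(6μF, Q=5μC, V=0.83V)
Op 1: CLOSE 4-5: Q_total=14.00, C_total=7.00, V=2.00; Q4=2.00, Q5=12.00; dissipated=28.583
Op 2: GROUND 4: Q4=0; energy lost=2.000
Op 3: CLOSE 4-5: Q_total=12.00, C_total=7.00, V=1.71; Q4=1.71, Q5=10.29; dissipated=1.714
Op 4: CLOSE 3-5: Q_total=29.29, C_total=7.00, V=4.18; Q3=4.18, Q5=25.10; dissipated=128.055
Final charges: Q1=1.00, Q2=10.00, Q3=4.18, Q4=1.71, Q5=25.10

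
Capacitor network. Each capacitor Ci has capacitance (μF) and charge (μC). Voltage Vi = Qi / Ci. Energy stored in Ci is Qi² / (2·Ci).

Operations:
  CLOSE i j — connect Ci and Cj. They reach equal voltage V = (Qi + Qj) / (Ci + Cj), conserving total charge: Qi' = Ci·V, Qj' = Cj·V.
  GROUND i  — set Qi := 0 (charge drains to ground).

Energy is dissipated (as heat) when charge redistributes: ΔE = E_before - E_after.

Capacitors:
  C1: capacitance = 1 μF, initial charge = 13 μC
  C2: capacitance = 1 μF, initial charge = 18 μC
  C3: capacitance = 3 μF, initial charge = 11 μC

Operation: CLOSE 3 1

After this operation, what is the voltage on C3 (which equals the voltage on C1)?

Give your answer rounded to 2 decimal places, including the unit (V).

Initial: C1(1μF, Q=13μC, V=13.00V), C2(1μF, Q=18μC, V=18.00V), C3(3μF, Q=11μC, V=3.67V)
Op 1: CLOSE 3-1: Q_total=24.00, C_total=4.00, V=6.00; Q3=18.00, Q1=6.00; dissipated=32.667

Answer: 6.00 V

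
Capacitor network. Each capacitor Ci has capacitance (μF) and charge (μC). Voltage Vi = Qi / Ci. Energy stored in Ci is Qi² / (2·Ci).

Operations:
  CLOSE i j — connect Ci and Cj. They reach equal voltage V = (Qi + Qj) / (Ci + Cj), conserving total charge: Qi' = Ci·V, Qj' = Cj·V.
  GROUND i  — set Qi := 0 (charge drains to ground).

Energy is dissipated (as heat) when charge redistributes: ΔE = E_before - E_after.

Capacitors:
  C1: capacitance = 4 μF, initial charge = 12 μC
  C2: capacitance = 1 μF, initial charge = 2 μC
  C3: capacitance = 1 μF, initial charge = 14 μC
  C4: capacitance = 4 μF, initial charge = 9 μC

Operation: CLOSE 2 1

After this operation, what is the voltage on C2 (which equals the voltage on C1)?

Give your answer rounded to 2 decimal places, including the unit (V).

Initial: C1(4μF, Q=12μC, V=3.00V), C2(1μF, Q=2μC, V=2.00V), C3(1μF, Q=14μC, V=14.00V), C4(4μF, Q=9μC, V=2.25V)
Op 1: CLOSE 2-1: Q_total=14.00, C_total=5.00, V=2.80; Q2=2.80, Q1=11.20; dissipated=0.400

Answer: 2.80 V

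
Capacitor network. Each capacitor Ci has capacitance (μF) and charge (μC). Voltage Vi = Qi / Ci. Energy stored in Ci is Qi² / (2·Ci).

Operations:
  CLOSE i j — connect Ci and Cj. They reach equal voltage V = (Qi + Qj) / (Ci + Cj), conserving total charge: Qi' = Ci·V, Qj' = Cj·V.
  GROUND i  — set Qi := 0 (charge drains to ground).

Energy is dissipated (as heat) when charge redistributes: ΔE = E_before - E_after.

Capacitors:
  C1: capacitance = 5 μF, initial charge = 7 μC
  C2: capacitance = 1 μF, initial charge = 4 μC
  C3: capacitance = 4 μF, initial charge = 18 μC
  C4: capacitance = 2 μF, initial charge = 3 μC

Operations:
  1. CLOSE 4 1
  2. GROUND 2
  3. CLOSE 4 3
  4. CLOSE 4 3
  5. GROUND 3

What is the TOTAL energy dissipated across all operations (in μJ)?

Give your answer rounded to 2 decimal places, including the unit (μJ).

Initial: C1(5μF, Q=7μC, V=1.40V), C2(1μF, Q=4μC, V=4.00V), C3(4μF, Q=18μC, V=4.50V), C4(2μF, Q=3μC, V=1.50V)
Op 1: CLOSE 4-1: Q_total=10.00, C_total=7.00, V=1.43; Q4=2.86, Q1=7.14; dissipated=0.007
Op 2: GROUND 2: Q2=0; energy lost=8.000
Op 3: CLOSE 4-3: Q_total=20.86, C_total=6.00, V=3.48; Q4=6.95, Q3=13.90; dissipated=6.289
Op 4: CLOSE 4-3: Q_total=20.86, C_total=6.00, V=3.48; Q4=6.95, Q3=13.90; dissipated=0.000
Op 5: GROUND 3: Q3=0; energy lost=24.168
Total dissipated: 38.464 μJ

Answer: 38.46 μJ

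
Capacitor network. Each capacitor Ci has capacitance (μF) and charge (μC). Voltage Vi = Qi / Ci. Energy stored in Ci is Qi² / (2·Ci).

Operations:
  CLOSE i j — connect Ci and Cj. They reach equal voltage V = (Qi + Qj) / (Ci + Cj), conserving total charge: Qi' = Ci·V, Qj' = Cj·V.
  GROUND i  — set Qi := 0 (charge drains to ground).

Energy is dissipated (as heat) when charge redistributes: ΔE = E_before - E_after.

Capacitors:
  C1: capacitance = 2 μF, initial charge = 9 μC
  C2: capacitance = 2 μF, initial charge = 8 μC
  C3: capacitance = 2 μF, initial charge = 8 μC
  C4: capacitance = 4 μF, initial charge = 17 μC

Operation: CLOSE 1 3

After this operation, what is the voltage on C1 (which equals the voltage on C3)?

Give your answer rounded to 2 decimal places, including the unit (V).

Initial: C1(2μF, Q=9μC, V=4.50V), C2(2μF, Q=8μC, V=4.00V), C3(2μF, Q=8μC, V=4.00V), C4(4μF, Q=17μC, V=4.25V)
Op 1: CLOSE 1-3: Q_total=17.00, C_total=4.00, V=4.25; Q1=8.50, Q3=8.50; dissipated=0.125

Answer: 4.25 V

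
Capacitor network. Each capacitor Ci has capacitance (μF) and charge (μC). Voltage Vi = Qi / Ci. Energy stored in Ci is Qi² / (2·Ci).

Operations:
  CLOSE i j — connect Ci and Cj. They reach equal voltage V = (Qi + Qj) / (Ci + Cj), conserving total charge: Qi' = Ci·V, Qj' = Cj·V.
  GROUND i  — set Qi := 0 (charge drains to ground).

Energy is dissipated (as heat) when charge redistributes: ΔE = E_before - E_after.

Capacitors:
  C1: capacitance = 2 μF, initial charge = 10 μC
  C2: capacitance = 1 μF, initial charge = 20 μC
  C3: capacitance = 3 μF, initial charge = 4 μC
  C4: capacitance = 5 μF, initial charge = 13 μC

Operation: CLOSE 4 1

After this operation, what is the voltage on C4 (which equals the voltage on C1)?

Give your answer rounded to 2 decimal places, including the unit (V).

Initial: C1(2μF, Q=10μC, V=5.00V), C2(1μF, Q=20μC, V=20.00V), C3(3μF, Q=4μC, V=1.33V), C4(5μF, Q=13μC, V=2.60V)
Op 1: CLOSE 4-1: Q_total=23.00, C_total=7.00, V=3.29; Q4=16.43, Q1=6.57; dissipated=4.114

Answer: 3.29 V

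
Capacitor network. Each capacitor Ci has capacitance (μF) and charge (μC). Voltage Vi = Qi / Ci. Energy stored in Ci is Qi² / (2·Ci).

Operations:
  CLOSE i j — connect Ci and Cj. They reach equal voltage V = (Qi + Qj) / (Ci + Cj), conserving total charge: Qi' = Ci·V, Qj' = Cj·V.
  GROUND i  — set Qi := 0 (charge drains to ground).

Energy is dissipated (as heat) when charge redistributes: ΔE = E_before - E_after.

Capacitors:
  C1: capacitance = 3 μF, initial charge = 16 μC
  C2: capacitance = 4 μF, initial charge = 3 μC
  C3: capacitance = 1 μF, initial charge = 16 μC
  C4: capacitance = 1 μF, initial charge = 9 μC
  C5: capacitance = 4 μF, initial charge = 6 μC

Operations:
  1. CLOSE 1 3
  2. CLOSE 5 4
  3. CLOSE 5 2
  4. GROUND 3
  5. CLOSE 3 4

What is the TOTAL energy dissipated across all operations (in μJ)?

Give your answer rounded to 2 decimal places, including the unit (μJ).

Initial: C1(3μF, Q=16μC, V=5.33V), C2(4μF, Q=3μC, V=0.75V), C3(1μF, Q=16μC, V=16.00V), C4(1μF, Q=9μC, V=9.00V), C5(4μF, Q=6μC, V=1.50V)
Op 1: CLOSE 1-3: Q_total=32.00, C_total=4.00, V=8.00; Q1=24.00, Q3=8.00; dissipated=42.667
Op 2: CLOSE 5-4: Q_total=15.00, C_total=5.00, V=3.00; Q5=12.00, Q4=3.00; dissipated=22.500
Op 3: CLOSE 5-2: Q_total=15.00, C_total=8.00, V=1.88; Q5=7.50, Q2=7.50; dissipated=5.062
Op 4: GROUND 3: Q3=0; energy lost=32.000
Op 5: CLOSE 3-4: Q_total=3.00, C_total=2.00, V=1.50; Q3=1.50, Q4=1.50; dissipated=2.250
Total dissipated: 104.479 μJ

Answer: 104.48 μJ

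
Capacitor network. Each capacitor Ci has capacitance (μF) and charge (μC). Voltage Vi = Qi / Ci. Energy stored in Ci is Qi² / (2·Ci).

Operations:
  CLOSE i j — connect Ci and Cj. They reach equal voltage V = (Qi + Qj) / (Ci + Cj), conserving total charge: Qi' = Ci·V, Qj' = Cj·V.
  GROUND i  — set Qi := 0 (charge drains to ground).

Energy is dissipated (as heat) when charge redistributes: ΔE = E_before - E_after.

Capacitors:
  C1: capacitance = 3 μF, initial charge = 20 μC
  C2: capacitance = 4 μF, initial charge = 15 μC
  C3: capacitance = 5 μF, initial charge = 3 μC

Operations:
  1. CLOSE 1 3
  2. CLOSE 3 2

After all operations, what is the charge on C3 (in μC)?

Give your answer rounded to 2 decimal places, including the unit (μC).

Answer: 16.32 μC

Derivation:
Initial: C1(3μF, Q=20μC, V=6.67V), C2(4μF, Q=15μC, V=3.75V), C3(5μF, Q=3μC, V=0.60V)
Op 1: CLOSE 1-3: Q_total=23.00, C_total=8.00, V=2.88; Q1=8.62, Q3=14.38; dissipated=34.504
Op 2: CLOSE 3-2: Q_total=29.38, C_total=9.00, V=3.26; Q3=16.32, Q2=13.06; dissipated=0.851
Final charges: Q1=8.62, Q2=13.06, Q3=16.32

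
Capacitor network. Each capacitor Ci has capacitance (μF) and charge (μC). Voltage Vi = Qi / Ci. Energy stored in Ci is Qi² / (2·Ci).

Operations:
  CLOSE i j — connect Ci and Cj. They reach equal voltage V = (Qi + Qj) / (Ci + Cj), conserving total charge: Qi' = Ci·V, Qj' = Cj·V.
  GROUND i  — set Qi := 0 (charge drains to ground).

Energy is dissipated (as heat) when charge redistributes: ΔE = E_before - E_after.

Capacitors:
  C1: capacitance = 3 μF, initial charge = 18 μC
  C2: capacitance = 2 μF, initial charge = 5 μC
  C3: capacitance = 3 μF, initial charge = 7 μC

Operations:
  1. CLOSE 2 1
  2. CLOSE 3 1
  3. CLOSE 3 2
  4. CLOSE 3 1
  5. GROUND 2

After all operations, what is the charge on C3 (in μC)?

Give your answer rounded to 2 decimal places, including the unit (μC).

Initial: C1(3μF, Q=18μC, V=6.00V), C2(2μF, Q=5μC, V=2.50V), C3(3μF, Q=7μC, V=2.33V)
Op 1: CLOSE 2-1: Q_total=23.00, C_total=5.00, V=4.60; Q2=9.20, Q1=13.80; dissipated=7.350
Op 2: CLOSE 3-1: Q_total=20.80, C_total=6.00, V=3.47; Q3=10.40, Q1=10.40; dissipated=3.853
Op 3: CLOSE 3-2: Q_total=19.60, C_total=5.00, V=3.92; Q3=11.76, Q2=7.84; dissipated=0.771
Op 4: CLOSE 3-1: Q_total=22.16, C_total=6.00, V=3.69; Q3=11.08, Q1=11.08; dissipated=0.154
Op 5: GROUND 2: Q2=0; energy lost=15.366
Final charges: Q1=11.08, Q2=0.00, Q3=11.08

Answer: 11.08 μC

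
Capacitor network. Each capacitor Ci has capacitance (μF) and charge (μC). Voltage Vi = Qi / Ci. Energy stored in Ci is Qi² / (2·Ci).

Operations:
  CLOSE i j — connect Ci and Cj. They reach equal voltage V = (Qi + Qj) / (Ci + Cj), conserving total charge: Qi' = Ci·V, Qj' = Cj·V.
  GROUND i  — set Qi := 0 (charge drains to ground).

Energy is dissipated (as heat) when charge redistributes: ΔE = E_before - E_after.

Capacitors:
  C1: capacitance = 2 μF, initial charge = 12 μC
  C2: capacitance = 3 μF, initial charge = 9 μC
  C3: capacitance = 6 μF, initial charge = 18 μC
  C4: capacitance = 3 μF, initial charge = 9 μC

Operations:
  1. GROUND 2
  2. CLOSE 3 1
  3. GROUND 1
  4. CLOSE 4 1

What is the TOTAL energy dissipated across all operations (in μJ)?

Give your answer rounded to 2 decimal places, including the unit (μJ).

Answer: 39.71 μJ

Derivation:
Initial: C1(2μF, Q=12μC, V=6.00V), C2(3μF, Q=9μC, V=3.00V), C3(6μF, Q=18μC, V=3.00V), C4(3μF, Q=9μC, V=3.00V)
Op 1: GROUND 2: Q2=0; energy lost=13.500
Op 2: CLOSE 3-1: Q_total=30.00, C_total=8.00, V=3.75; Q3=22.50, Q1=7.50; dissipated=6.750
Op 3: GROUND 1: Q1=0; energy lost=14.062
Op 4: CLOSE 4-1: Q_total=9.00, C_total=5.00, V=1.80; Q4=5.40, Q1=3.60; dissipated=5.400
Total dissipated: 39.712 μJ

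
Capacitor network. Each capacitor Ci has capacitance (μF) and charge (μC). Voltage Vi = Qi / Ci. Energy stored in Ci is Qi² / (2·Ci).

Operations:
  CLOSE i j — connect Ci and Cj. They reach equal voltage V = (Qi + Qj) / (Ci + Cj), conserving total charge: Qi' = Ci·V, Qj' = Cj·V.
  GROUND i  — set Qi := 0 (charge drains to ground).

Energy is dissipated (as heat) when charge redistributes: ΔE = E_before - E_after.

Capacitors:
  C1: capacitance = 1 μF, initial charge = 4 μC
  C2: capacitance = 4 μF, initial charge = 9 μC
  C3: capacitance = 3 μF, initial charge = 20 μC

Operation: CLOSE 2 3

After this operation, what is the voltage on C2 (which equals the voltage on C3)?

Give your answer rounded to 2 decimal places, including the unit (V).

Answer: 4.14 V

Derivation:
Initial: C1(1μF, Q=4μC, V=4.00V), C2(4μF, Q=9μC, V=2.25V), C3(3μF, Q=20μC, V=6.67V)
Op 1: CLOSE 2-3: Q_total=29.00, C_total=7.00, V=4.14; Q2=16.57, Q3=12.43; dissipated=16.720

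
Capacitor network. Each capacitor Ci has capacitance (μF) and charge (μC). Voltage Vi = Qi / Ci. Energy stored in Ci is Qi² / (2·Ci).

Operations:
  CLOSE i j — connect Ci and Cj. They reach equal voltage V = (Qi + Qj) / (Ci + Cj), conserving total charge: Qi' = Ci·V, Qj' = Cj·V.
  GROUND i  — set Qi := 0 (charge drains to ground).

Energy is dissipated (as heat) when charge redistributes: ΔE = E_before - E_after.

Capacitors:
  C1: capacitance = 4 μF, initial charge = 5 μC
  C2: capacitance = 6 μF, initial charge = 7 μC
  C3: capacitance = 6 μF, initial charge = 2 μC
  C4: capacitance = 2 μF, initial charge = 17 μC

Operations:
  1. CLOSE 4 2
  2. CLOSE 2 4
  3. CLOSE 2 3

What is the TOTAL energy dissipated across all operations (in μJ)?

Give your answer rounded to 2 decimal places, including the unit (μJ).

Answer: 51.00 μJ

Derivation:
Initial: C1(4μF, Q=5μC, V=1.25V), C2(6μF, Q=7μC, V=1.17V), C3(6μF, Q=2μC, V=0.33V), C4(2μF, Q=17μC, V=8.50V)
Op 1: CLOSE 4-2: Q_total=24.00, C_total=8.00, V=3.00; Q4=6.00, Q2=18.00; dissipated=40.333
Op 2: CLOSE 2-4: Q_total=24.00, C_total=8.00, V=3.00; Q2=18.00, Q4=6.00; dissipated=0.000
Op 3: CLOSE 2-3: Q_total=20.00, C_total=12.00, V=1.67; Q2=10.00, Q3=10.00; dissipated=10.667
Total dissipated: 51.000 μJ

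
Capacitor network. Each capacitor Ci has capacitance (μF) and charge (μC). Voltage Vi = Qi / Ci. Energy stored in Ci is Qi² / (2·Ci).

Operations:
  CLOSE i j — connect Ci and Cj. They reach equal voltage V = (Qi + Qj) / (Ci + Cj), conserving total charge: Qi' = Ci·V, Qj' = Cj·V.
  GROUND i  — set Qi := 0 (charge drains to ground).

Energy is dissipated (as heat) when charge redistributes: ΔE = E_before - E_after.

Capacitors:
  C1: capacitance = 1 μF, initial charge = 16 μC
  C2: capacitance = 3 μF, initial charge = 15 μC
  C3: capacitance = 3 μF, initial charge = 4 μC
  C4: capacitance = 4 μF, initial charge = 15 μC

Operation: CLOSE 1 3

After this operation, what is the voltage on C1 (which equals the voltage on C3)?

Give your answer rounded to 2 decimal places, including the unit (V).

Answer: 5.00 V

Derivation:
Initial: C1(1μF, Q=16μC, V=16.00V), C2(3μF, Q=15μC, V=5.00V), C3(3μF, Q=4μC, V=1.33V), C4(4μF, Q=15μC, V=3.75V)
Op 1: CLOSE 1-3: Q_total=20.00, C_total=4.00, V=5.00; Q1=5.00, Q3=15.00; dissipated=80.667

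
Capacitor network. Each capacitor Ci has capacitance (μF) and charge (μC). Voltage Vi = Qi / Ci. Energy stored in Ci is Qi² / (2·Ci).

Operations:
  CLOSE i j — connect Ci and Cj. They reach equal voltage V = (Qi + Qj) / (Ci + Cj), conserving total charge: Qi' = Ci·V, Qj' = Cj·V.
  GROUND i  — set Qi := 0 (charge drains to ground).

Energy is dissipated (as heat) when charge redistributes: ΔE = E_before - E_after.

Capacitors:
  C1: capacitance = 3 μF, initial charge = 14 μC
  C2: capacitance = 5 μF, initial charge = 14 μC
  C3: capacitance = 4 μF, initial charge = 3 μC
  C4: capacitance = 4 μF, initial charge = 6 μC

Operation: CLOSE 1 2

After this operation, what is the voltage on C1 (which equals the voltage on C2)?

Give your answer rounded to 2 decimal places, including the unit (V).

Initial: C1(3μF, Q=14μC, V=4.67V), C2(5μF, Q=14μC, V=2.80V), C3(4μF, Q=3μC, V=0.75V), C4(4μF, Q=6μC, V=1.50V)
Op 1: CLOSE 1-2: Q_total=28.00, C_total=8.00, V=3.50; Q1=10.50, Q2=17.50; dissipated=3.267

Answer: 3.50 V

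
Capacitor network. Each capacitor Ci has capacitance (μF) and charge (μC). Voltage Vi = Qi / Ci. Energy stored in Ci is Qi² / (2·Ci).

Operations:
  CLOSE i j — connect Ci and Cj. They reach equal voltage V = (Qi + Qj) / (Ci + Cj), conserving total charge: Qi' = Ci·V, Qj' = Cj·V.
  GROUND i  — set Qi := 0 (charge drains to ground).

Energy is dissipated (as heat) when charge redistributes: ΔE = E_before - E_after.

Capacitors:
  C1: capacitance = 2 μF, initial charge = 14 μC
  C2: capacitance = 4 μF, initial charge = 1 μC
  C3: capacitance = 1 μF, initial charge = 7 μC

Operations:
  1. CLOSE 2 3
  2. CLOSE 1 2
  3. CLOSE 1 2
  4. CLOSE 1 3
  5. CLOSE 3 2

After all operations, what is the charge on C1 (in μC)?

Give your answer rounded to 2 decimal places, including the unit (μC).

Initial: C1(2μF, Q=14μC, V=7.00V), C2(4μF, Q=1μC, V=0.25V), C3(1μF, Q=7μC, V=7.00V)
Op 1: CLOSE 2-3: Q_total=8.00, C_total=5.00, V=1.60; Q2=6.40, Q3=1.60; dissipated=18.225
Op 2: CLOSE 1-2: Q_total=20.40, C_total=6.00, V=3.40; Q1=6.80, Q2=13.60; dissipated=19.440
Op 3: CLOSE 1-2: Q_total=20.40, C_total=6.00, V=3.40; Q1=6.80, Q2=13.60; dissipated=0.000
Op 4: CLOSE 1-3: Q_total=8.40, C_total=3.00, V=2.80; Q1=5.60, Q3=2.80; dissipated=1.080
Op 5: CLOSE 3-2: Q_total=16.40, C_total=5.00, V=3.28; Q3=3.28, Q2=13.12; dissipated=0.144
Final charges: Q1=5.60, Q2=13.12, Q3=3.28

Answer: 5.60 μC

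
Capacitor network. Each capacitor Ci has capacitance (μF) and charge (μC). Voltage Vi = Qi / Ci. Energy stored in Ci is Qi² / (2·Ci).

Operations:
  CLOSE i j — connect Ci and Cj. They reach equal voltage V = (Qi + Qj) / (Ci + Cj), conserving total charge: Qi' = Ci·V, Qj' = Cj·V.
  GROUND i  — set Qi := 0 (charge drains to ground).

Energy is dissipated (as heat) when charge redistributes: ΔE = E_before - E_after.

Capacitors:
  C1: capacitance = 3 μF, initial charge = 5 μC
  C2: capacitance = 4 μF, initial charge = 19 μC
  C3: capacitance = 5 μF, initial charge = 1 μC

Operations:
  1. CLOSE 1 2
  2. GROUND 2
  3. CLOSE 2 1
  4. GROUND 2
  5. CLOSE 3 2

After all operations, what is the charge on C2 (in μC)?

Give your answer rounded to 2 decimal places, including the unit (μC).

Answer: 0.44 μC

Derivation:
Initial: C1(3μF, Q=5μC, V=1.67V), C2(4μF, Q=19μC, V=4.75V), C3(5μF, Q=1μC, V=0.20V)
Op 1: CLOSE 1-2: Q_total=24.00, C_total=7.00, V=3.43; Q1=10.29, Q2=13.71; dissipated=8.149
Op 2: GROUND 2: Q2=0; energy lost=23.510
Op 3: CLOSE 2-1: Q_total=10.29, C_total=7.00, V=1.47; Q2=5.88, Q1=4.41; dissipated=10.076
Op 4: GROUND 2: Q2=0; energy lost=4.318
Op 5: CLOSE 3-2: Q_total=1.00, C_total=9.00, V=0.11; Q3=0.56, Q2=0.44; dissipated=0.044
Final charges: Q1=4.41, Q2=0.44, Q3=0.56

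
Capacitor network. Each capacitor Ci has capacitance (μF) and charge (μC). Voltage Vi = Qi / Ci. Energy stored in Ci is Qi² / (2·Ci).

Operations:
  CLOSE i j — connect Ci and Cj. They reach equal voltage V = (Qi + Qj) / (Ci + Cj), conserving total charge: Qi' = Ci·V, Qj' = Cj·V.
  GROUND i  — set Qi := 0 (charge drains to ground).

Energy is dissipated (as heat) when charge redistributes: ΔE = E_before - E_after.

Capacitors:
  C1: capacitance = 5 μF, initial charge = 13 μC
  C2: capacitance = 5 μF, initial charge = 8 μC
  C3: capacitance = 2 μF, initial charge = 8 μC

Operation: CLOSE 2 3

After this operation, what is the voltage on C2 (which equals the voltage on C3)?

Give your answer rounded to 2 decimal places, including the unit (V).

Initial: C1(5μF, Q=13μC, V=2.60V), C2(5μF, Q=8μC, V=1.60V), C3(2μF, Q=8μC, V=4.00V)
Op 1: CLOSE 2-3: Q_total=16.00, C_total=7.00, V=2.29; Q2=11.43, Q3=4.57; dissipated=4.114

Answer: 2.29 V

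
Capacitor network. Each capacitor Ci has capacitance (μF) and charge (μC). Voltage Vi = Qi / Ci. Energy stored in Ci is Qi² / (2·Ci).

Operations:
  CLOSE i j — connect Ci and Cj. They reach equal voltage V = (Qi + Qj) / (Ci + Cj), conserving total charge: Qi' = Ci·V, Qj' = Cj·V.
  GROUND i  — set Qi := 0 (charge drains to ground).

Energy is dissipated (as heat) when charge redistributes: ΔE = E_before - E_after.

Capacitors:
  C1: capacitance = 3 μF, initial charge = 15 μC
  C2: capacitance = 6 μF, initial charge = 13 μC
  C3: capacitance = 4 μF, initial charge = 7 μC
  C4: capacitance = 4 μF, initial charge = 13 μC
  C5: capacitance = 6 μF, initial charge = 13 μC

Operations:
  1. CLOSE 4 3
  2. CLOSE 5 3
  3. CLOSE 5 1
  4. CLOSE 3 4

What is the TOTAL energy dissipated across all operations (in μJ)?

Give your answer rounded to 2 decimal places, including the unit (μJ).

Initial: C1(3μF, Q=15μC, V=5.00V), C2(6μF, Q=13μC, V=2.17V), C3(4μF, Q=7μC, V=1.75V), C4(4μF, Q=13μC, V=3.25V), C5(6μF, Q=13μC, V=2.17V)
Op 1: CLOSE 4-3: Q_total=20.00, C_total=8.00, V=2.50; Q4=10.00, Q3=10.00; dissipated=2.250
Op 2: CLOSE 5-3: Q_total=23.00, C_total=10.00, V=2.30; Q5=13.80, Q3=9.20; dissipated=0.133
Op 3: CLOSE 5-1: Q_total=28.80, C_total=9.00, V=3.20; Q5=19.20, Q1=9.60; dissipated=7.290
Op 4: CLOSE 3-4: Q_total=19.20, C_total=8.00, V=2.40; Q3=9.60, Q4=9.60; dissipated=0.040
Total dissipated: 9.713 μJ

Answer: 9.71 μJ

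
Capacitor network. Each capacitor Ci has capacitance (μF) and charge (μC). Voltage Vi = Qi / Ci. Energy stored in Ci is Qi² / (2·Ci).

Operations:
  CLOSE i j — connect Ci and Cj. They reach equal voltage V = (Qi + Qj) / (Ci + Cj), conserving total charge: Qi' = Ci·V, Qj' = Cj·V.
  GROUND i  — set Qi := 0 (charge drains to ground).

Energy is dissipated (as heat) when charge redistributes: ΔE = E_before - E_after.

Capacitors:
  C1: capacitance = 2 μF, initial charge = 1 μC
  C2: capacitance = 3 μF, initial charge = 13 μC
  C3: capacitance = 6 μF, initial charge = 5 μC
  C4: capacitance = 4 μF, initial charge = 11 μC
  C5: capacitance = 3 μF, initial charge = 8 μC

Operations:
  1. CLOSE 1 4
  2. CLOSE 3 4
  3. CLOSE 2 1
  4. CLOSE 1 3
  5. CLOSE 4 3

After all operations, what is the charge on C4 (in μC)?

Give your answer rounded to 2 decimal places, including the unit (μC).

Initial: C1(2μF, Q=1μC, V=0.50V), C2(3μF, Q=13μC, V=4.33V), C3(6μF, Q=5μC, V=0.83V), C4(4μF, Q=11μC, V=2.75V), C5(3μF, Q=8μC, V=2.67V)
Op 1: CLOSE 1-4: Q_total=12.00, C_total=6.00, V=2.00; Q1=4.00, Q4=8.00; dissipated=3.375
Op 2: CLOSE 3-4: Q_total=13.00, C_total=10.00, V=1.30; Q3=7.80, Q4=5.20; dissipated=1.633
Op 3: CLOSE 2-1: Q_total=17.00, C_total=5.00, V=3.40; Q2=10.20, Q1=6.80; dissipated=3.267
Op 4: CLOSE 1-3: Q_total=14.60, C_total=8.00, V=1.82; Q1=3.65, Q3=10.95; dissipated=3.308
Op 5: CLOSE 4-3: Q_total=16.15, C_total=10.00, V=1.61; Q4=6.46, Q3=9.69; dissipated=0.331
Final charges: Q1=3.65, Q2=10.20, Q3=9.69, Q4=6.46, Q5=8.00

Answer: 6.46 μC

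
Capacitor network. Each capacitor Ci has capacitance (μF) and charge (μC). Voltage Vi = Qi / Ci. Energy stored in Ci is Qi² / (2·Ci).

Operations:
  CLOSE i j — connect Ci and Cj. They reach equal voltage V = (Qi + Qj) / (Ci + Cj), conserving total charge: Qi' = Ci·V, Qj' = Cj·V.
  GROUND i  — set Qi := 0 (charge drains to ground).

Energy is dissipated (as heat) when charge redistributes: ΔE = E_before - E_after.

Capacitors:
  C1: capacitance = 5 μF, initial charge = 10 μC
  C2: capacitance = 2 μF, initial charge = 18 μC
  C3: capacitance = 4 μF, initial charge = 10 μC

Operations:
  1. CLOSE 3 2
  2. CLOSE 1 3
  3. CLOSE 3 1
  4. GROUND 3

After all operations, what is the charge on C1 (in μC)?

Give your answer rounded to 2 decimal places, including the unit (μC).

Answer: 15.93 μC

Derivation:
Initial: C1(5μF, Q=10μC, V=2.00V), C2(2μF, Q=18μC, V=9.00V), C3(4μF, Q=10μC, V=2.50V)
Op 1: CLOSE 3-2: Q_total=28.00, C_total=6.00, V=4.67; Q3=18.67, Q2=9.33; dissipated=28.167
Op 2: CLOSE 1-3: Q_total=28.67, C_total=9.00, V=3.19; Q1=15.93, Q3=12.74; dissipated=7.901
Op 3: CLOSE 3-1: Q_total=28.67, C_total=9.00, V=3.19; Q3=12.74, Q1=15.93; dissipated=0.000
Op 4: GROUND 3: Q3=0; energy lost=20.291
Final charges: Q1=15.93, Q2=9.33, Q3=0.00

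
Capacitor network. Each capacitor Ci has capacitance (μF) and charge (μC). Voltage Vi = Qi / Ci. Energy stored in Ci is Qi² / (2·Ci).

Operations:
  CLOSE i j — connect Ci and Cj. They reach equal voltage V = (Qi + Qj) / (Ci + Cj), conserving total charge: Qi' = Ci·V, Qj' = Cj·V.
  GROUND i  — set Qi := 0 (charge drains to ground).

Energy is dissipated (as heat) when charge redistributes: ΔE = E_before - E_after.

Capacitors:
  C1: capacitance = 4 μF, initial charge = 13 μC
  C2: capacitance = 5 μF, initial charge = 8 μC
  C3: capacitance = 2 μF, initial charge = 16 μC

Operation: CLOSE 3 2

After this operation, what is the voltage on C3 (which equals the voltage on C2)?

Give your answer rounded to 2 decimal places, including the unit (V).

Initial: C1(4μF, Q=13μC, V=3.25V), C2(5μF, Q=8μC, V=1.60V), C3(2μF, Q=16μC, V=8.00V)
Op 1: CLOSE 3-2: Q_total=24.00, C_total=7.00, V=3.43; Q3=6.86, Q2=17.14; dissipated=29.257

Answer: 3.43 V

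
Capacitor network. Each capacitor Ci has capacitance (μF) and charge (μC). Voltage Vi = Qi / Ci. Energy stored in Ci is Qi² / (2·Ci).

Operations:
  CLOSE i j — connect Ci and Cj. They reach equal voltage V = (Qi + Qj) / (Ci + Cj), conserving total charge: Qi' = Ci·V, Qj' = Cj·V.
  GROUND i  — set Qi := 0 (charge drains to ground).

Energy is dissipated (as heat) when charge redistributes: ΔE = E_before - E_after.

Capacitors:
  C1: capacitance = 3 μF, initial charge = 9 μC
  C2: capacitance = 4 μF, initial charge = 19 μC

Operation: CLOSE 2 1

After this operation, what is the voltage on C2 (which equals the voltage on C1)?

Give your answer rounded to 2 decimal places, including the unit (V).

Initial: C1(3μF, Q=9μC, V=3.00V), C2(4μF, Q=19μC, V=4.75V)
Op 1: CLOSE 2-1: Q_total=28.00, C_total=7.00, V=4.00; Q2=16.00, Q1=12.00; dissipated=2.625

Answer: 4.00 V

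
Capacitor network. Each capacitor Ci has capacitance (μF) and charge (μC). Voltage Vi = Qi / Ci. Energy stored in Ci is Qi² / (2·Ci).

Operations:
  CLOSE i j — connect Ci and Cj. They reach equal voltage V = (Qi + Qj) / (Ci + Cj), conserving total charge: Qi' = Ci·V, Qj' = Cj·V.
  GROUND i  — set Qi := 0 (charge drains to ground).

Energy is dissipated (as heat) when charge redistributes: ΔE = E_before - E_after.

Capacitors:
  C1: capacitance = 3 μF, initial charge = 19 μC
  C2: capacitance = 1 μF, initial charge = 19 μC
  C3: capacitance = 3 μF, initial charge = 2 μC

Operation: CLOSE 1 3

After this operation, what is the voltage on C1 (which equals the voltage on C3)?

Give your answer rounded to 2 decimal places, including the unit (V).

Initial: C1(3μF, Q=19μC, V=6.33V), C2(1μF, Q=19μC, V=19.00V), C3(3μF, Q=2μC, V=0.67V)
Op 1: CLOSE 1-3: Q_total=21.00, C_total=6.00, V=3.50; Q1=10.50, Q3=10.50; dissipated=24.083

Answer: 3.50 V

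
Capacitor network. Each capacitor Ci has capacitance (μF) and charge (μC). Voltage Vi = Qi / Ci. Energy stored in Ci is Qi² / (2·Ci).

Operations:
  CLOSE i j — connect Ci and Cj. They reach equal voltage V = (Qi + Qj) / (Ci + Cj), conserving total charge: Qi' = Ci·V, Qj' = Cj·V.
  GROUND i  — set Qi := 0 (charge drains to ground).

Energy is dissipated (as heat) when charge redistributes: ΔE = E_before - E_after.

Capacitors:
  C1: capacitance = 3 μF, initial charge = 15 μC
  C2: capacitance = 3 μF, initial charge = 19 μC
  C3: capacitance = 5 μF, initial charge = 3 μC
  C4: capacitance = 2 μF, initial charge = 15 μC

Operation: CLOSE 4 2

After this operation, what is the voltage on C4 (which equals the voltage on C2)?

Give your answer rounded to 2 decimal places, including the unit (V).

Answer: 6.80 V

Derivation:
Initial: C1(3μF, Q=15μC, V=5.00V), C2(3μF, Q=19μC, V=6.33V), C3(5μF, Q=3μC, V=0.60V), C4(2μF, Q=15μC, V=7.50V)
Op 1: CLOSE 4-2: Q_total=34.00, C_total=5.00, V=6.80; Q4=13.60, Q2=20.40; dissipated=0.817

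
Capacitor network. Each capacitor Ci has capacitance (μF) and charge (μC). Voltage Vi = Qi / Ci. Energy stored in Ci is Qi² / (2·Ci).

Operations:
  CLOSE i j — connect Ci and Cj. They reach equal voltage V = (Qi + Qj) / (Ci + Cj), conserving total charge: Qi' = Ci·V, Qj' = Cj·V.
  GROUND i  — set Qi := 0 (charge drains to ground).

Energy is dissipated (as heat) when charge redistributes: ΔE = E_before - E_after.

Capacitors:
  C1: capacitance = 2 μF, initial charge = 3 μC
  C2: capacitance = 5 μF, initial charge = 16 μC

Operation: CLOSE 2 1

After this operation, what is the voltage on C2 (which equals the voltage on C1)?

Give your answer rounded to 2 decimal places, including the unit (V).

Initial: C1(2μF, Q=3μC, V=1.50V), C2(5μF, Q=16μC, V=3.20V)
Op 1: CLOSE 2-1: Q_total=19.00, C_total=7.00, V=2.71; Q2=13.57, Q1=5.43; dissipated=2.064

Answer: 2.71 V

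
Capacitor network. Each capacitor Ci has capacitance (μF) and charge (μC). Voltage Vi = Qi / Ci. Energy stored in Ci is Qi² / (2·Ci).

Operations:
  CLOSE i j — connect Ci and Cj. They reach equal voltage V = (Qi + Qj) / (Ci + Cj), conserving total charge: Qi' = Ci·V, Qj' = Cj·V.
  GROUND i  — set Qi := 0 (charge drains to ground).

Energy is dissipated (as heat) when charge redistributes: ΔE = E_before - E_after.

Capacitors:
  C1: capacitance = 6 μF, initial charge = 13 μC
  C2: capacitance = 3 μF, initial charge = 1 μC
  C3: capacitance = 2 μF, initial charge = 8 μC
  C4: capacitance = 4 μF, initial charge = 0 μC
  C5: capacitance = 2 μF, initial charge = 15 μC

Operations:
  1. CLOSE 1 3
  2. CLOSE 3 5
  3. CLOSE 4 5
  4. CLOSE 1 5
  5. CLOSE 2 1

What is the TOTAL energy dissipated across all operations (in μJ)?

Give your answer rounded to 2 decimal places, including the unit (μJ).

Answer: 36.38 μJ

Derivation:
Initial: C1(6μF, Q=13μC, V=2.17V), C2(3μF, Q=1μC, V=0.33V), C3(2μF, Q=8μC, V=4.00V), C4(4μF, Q=0μC, V=0.00V), C5(2μF, Q=15μC, V=7.50V)
Op 1: CLOSE 1-3: Q_total=21.00, C_total=8.00, V=2.62; Q1=15.75, Q3=5.25; dissipated=2.521
Op 2: CLOSE 3-5: Q_total=20.25, C_total=4.00, V=5.06; Q3=10.12, Q5=10.12; dissipated=11.883
Op 3: CLOSE 4-5: Q_total=10.12, C_total=6.00, V=1.69; Q4=6.75, Q5=3.38; dissipated=17.086
Op 4: CLOSE 1-5: Q_total=19.12, C_total=8.00, V=2.39; Q1=14.34, Q5=4.78; dissipated=0.659
Op 5: CLOSE 2-1: Q_total=15.34, C_total=9.00, V=1.70; Q2=5.11, Q1=10.23; dissipated=4.232
Total dissipated: 36.381 μJ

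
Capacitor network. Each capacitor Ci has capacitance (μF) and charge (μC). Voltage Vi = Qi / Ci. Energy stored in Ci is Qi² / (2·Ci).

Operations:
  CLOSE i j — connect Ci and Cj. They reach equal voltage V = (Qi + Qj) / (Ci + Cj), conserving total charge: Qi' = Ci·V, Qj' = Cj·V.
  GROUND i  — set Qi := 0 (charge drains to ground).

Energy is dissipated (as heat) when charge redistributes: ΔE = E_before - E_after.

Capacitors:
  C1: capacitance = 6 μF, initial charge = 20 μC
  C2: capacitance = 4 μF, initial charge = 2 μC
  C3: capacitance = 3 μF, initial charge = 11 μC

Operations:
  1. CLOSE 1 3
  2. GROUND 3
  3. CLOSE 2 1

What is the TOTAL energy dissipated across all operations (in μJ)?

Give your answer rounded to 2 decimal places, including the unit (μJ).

Answer: 28.31 μJ

Derivation:
Initial: C1(6μF, Q=20μC, V=3.33V), C2(4μF, Q=2μC, V=0.50V), C3(3μF, Q=11μC, V=3.67V)
Op 1: CLOSE 1-3: Q_total=31.00, C_total=9.00, V=3.44; Q1=20.67, Q3=10.33; dissipated=0.111
Op 2: GROUND 3: Q3=0; energy lost=17.796
Op 3: CLOSE 2-1: Q_total=22.67, C_total=10.00, V=2.27; Q2=9.07, Q1=13.60; dissipated=10.404
Total dissipated: 28.311 μJ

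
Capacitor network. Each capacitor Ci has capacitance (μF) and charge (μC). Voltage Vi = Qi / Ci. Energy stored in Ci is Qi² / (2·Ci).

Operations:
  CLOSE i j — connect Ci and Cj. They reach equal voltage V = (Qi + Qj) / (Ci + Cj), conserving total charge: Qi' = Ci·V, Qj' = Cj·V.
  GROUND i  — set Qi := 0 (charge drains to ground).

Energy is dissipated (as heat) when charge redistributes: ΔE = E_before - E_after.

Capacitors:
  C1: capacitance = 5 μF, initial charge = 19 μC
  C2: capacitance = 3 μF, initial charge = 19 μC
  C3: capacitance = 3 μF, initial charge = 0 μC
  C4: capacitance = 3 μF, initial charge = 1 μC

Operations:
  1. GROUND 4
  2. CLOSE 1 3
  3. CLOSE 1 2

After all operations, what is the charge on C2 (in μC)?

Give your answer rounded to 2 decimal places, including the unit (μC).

Answer: 11.58 μC

Derivation:
Initial: C1(5μF, Q=19μC, V=3.80V), C2(3μF, Q=19μC, V=6.33V), C3(3μF, Q=0μC, V=0.00V), C4(3μF, Q=1μC, V=0.33V)
Op 1: GROUND 4: Q4=0; energy lost=0.167
Op 2: CLOSE 1-3: Q_total=19.00, C_total=8.00, V=2.38; Q1=11.88, Q3=7.12; dissipated=13.537
Op 3: CLOSE 1-2: Q_total=30.88, C_total=8.00, V=3.86; Q1=19.30, Q2=11.58; dissipated=14.689
Final charges: Q1=19.30, Q2=11.58, Q3=7.12, Q4=0.00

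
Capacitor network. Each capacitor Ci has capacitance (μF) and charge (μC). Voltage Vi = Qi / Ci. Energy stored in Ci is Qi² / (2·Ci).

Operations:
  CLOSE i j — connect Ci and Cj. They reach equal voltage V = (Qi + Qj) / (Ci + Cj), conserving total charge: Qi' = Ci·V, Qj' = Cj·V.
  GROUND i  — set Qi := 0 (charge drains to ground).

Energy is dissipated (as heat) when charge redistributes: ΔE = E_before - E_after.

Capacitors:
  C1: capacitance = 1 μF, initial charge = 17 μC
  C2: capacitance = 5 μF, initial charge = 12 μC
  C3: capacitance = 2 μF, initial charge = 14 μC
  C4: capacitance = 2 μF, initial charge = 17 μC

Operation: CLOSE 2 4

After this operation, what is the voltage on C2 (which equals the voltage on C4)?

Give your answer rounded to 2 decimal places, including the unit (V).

Initial: C1(1μF, Q=17μC, V=17.00V), C2(5μF, Q=12μC, V=2.40V), C3(2μF, Q=14μC, V=7.00V), C4(2μF, Q=17μC, V=8.50V)
Op 1: CLOSE 2-4: Q_total=29.00, C_total=7.00, V=4.14; Q2=20.71, Q4=8.29; dissipated=26.579

Answer: 4.14 V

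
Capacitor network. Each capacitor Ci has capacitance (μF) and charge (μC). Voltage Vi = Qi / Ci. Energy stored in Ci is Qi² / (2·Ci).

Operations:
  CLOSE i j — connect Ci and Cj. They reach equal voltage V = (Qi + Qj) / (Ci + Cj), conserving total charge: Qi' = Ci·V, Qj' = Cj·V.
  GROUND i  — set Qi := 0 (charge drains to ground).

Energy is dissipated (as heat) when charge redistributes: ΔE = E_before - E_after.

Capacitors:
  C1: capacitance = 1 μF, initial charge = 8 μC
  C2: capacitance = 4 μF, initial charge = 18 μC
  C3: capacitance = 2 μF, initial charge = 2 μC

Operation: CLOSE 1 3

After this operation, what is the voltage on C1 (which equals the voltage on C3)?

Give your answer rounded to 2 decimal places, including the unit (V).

Answer: 3.33 V

Derivation:
Initial: C1(1μF, Q=8μC, V=8.00V), C2(4μF, Q=18μC, V=4.50V), C3(2μF, Q=2μC, V=1.00V)
Op 1: CLOSE 1-3: Q_total=10.00, C_total=3.00, V=3.33; Q1=3.33, Q3=6.67; dissipated=16.333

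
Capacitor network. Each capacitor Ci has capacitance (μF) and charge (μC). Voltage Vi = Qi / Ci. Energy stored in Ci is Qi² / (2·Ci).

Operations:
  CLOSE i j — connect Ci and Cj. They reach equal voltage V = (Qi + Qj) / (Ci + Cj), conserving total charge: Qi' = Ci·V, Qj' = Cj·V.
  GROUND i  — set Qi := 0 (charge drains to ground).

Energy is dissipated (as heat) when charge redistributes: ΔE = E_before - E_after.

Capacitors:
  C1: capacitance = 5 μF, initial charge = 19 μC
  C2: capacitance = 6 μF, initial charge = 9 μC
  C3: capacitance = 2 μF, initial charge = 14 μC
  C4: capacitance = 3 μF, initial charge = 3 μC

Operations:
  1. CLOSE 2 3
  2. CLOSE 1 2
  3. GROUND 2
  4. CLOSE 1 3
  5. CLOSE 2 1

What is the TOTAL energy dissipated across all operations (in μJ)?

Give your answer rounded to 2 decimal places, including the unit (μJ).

Answer: 70.31 μJ

Derivation:
Initial: C1(5μF, Q=19μC, V=3.80V), C2(6μF, Q=9μC, V=1.50V), C3(2μF, Q=14μC, V=7.00V), C4(3μF, Q=3μC, V=1.00V)
Op 1: CLOSE 2-3: Q_total=23.00, C_total=8.00, V=2.88; Q2=17.25, Q3=5.75; dissipated=22.688
Op 2: CLOSE 1-2: Q_total=36.25, C_total=11.00, V=3.30; Q1=16.48, Q2=19.77; dissipated=1.167
Op 3: GROUND 2: Q2=0; energy lost=32.580
Op 4: CLOSE 1-3: Q_total=22.23, C_total=7.00, V=3.18; Q1=15.88, Q3=6.35; dissipated=0.126
Op 5: CLOSE 2-1: Q_total=15.88, C_total=11.00, V=1.44; Q2=8.66, Q1=7.22; dissipated=13.749
Total dissipated: 70.310 μJ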